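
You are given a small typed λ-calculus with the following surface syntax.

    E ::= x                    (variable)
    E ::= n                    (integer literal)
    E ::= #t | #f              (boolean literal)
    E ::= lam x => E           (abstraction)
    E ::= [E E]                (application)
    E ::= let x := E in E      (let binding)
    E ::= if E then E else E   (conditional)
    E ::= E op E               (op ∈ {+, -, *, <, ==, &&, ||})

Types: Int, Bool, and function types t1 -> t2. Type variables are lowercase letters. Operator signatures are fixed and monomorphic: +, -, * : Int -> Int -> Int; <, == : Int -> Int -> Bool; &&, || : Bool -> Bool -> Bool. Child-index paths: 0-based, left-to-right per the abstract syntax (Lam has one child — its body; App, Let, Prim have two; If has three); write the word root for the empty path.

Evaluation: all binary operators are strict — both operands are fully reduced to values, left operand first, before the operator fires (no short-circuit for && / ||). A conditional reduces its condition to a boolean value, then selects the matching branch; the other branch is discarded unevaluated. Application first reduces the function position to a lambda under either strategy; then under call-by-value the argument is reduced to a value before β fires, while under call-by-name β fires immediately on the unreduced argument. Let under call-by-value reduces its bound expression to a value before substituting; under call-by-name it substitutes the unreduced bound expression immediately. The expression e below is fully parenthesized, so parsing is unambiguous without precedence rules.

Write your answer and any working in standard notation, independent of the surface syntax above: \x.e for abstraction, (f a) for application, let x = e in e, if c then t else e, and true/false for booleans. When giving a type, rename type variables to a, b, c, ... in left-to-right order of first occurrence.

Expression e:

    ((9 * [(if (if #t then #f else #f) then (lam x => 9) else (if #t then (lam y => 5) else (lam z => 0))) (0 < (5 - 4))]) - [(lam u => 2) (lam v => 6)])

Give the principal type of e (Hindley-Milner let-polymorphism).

Working:
  unify Int ~ Int
  unify Bool ~ Bool
  unify Bool ~ Bool
  unify Bool ~ Bool
\x._ : a -> Int
  unify Bool ~ Bool
\y._ : b -> Int
\z._ : c -> Int
  unify b -> Int ~ c -> Int
  unify b ~ c
  unify Int ~ Int
  unify a -> Int ~ c -> Int
  unify a ~ c
  unify Int ~ Int
  unify Int ~ Int
  unify Int ~ Int
  unify Int ~ Int
  unify Int ~ Int
  unify c -> Int ~ Bool -> d
  unify c ~ Bool
  unify Int ~ d
_ _ : Int
  unify Int ~ Int
  unify Int ~ Int
\u._ : e -> Int
\v._ : f -> Int
  unify e -> Int ~ (f -> Int) -> g
  unify e ~ f -> Int
  unify Int ~ g
_ _ : Int
  unify Int ~ Int

Answer: Int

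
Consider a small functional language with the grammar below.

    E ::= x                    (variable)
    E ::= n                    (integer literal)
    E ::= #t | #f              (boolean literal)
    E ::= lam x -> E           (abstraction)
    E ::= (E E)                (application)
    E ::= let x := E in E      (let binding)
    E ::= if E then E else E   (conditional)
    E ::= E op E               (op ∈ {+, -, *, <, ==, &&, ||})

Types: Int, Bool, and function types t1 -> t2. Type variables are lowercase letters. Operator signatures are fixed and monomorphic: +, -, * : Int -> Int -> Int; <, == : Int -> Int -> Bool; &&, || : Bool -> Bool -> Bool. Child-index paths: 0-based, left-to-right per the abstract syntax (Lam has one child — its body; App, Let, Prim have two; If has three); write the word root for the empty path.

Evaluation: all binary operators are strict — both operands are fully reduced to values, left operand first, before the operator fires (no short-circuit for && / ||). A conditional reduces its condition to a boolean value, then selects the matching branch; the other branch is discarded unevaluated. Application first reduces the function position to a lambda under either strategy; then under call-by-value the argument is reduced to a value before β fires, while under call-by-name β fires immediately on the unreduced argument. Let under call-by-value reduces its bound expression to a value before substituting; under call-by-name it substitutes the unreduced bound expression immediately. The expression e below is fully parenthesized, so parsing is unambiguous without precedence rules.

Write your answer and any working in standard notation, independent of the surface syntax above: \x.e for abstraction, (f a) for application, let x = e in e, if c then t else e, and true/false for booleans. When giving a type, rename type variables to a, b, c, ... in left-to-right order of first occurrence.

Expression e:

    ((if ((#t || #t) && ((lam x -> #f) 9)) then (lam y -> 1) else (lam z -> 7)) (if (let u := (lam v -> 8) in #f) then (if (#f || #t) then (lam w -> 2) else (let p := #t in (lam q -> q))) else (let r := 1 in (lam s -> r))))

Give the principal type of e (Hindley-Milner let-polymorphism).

Working:
  unify Bool ~ Bool
  unify Bool ~ Bool
  unify Bool ~ Bool
\x._ : a -> Bool
  unify a -> Bool ~ Int -> b
  unify a ~ Int
  unify Bool ~ b
_ _ : Bool
  unify Bool ~ Bool
  unify Bool ~ Bool
\y._ : c -> Int
\z._ : d -> Int
  unify c -> Int ~ d -> Int
  unify c ~ d
  unify Int ~ Int
\v._ : e -> Int
let u : forall. e -> Int
  unify Bool ~ Bool
  unify Bool ~ Bool
  unify Bool ~ Bool
  unify Bool ~ Bool
\w._ : f -> Int
let p : Bool
q : g
\q._ : g -> g
  unify f -> Int ~ g -> g
  unify f ~ g
  unify Int ~ g
let r : Int
r : Int
\s._ : h -> Int
  unify Int -> Int ~ h -> Int
  unify Int ~ h
  unify Int ~ Int
  unify d -> Int ~ (Int -> Int) -> i
  unify d ~ Int -> Int
  unify Int ~ i
_ _ : Int

Answer: Int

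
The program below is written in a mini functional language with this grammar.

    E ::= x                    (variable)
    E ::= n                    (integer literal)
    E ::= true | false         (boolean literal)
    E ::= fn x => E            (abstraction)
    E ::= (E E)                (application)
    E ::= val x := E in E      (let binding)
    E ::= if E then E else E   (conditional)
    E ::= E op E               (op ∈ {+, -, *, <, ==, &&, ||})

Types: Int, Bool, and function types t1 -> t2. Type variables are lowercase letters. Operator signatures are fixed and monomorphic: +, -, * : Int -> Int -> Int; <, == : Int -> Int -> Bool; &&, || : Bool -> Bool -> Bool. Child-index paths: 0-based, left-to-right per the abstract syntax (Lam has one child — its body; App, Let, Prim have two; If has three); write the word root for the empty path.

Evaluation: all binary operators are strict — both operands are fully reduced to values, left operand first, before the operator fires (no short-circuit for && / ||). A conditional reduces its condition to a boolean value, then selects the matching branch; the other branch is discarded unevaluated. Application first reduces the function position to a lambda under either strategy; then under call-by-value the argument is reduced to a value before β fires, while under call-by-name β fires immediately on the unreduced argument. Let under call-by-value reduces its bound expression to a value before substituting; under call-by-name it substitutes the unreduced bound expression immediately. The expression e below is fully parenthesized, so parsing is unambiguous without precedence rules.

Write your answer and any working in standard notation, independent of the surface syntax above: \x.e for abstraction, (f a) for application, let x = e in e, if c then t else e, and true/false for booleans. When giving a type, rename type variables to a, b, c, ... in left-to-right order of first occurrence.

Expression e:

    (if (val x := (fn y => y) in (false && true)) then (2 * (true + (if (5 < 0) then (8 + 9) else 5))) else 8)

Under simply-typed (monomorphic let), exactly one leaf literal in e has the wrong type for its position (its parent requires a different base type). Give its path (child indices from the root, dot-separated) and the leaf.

Trace:
y : a
\y._ : a -> a
let x : a -> a
  unify Bool ~ Bool
  unify Bool ~ Bool
  unify Bool ~ Bool
  unify Int ~ Int
  unify Bool ~ Int
  FAIL: mismatch Bool ~ Int

Answer: 1.1.0 : true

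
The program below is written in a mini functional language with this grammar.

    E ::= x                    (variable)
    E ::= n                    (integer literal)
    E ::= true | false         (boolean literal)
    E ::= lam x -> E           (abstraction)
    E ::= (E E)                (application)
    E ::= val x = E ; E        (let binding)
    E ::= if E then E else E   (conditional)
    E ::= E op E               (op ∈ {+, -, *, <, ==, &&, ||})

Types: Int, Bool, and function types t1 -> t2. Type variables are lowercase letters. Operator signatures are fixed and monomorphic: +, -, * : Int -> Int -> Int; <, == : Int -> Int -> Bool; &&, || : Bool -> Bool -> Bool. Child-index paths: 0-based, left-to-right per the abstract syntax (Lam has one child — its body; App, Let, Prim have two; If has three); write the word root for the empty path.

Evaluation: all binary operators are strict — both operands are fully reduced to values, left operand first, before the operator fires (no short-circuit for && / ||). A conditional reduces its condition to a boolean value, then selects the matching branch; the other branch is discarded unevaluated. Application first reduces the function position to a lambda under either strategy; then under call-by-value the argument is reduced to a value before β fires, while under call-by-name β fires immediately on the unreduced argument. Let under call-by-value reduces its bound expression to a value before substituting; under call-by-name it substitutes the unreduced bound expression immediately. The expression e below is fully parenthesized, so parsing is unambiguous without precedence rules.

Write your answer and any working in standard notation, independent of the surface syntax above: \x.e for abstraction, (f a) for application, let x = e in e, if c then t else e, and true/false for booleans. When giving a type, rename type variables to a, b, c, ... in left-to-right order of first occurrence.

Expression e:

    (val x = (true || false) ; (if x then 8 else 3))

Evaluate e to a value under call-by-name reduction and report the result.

Answer: 8

Trace:
step 0: (let x = (true || false) in (if x then 8 else 3))
step 1: [let@root] (if (true || false) then 8 else 3)
step 2: [delta@0] (if true then 8 else 3)
step 3: [if@root] 8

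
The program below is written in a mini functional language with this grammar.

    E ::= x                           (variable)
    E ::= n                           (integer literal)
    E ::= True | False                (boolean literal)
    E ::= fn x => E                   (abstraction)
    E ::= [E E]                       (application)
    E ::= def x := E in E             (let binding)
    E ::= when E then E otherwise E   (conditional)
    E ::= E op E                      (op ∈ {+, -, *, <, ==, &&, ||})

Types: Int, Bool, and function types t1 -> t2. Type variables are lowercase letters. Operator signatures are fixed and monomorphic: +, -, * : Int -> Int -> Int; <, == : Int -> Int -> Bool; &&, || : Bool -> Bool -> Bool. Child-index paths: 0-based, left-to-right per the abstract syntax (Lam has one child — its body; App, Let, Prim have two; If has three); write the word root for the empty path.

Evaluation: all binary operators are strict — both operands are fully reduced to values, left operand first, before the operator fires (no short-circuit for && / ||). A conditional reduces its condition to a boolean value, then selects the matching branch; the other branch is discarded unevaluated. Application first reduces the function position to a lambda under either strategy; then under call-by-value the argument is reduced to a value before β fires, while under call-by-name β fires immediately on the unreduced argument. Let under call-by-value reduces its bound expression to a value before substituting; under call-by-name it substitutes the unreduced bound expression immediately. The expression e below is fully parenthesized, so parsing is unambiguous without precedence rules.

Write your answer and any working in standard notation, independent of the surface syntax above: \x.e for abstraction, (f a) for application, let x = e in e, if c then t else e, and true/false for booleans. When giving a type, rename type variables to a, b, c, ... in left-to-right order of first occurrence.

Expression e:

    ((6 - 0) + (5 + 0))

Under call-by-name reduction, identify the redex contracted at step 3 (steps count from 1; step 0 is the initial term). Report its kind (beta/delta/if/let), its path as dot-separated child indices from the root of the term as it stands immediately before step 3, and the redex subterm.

Answer: delta at root : (6 + 5)

Working:
step 0: ((6 - 0) + (5 + 0))
step 1: [delta@0] (6 + (5 + 0))
step 2: [delta@1] (6 + 5)
step 3: [delta@root] 11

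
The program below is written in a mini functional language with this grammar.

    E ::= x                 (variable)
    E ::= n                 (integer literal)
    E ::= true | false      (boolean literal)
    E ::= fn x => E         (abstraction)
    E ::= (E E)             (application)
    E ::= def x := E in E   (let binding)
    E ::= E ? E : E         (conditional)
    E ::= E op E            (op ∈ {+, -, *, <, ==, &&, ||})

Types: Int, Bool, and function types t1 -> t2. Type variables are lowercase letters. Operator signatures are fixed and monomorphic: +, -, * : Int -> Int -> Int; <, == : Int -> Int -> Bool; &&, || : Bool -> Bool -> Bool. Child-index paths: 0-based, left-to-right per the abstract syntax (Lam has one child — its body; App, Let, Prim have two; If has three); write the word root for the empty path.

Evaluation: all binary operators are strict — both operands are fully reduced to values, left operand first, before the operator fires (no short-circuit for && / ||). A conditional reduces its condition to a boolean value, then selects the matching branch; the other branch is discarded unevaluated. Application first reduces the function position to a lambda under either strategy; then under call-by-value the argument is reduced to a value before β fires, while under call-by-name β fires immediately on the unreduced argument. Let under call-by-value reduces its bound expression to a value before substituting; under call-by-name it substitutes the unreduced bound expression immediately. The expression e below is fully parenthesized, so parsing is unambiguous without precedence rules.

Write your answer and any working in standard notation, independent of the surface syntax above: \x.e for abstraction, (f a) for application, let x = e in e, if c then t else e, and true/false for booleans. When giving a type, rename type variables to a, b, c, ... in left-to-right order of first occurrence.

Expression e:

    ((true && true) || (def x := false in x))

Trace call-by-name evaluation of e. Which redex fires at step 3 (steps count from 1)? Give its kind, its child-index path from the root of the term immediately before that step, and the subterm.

Working:
step 0: ((true && true) || (let x = false in x))
step 1: [delta@0] (true || (let x = false in x))
step 2: [let@1] (true || false)
step 3: [delta@root] true

Answer: delta at root : (true || false)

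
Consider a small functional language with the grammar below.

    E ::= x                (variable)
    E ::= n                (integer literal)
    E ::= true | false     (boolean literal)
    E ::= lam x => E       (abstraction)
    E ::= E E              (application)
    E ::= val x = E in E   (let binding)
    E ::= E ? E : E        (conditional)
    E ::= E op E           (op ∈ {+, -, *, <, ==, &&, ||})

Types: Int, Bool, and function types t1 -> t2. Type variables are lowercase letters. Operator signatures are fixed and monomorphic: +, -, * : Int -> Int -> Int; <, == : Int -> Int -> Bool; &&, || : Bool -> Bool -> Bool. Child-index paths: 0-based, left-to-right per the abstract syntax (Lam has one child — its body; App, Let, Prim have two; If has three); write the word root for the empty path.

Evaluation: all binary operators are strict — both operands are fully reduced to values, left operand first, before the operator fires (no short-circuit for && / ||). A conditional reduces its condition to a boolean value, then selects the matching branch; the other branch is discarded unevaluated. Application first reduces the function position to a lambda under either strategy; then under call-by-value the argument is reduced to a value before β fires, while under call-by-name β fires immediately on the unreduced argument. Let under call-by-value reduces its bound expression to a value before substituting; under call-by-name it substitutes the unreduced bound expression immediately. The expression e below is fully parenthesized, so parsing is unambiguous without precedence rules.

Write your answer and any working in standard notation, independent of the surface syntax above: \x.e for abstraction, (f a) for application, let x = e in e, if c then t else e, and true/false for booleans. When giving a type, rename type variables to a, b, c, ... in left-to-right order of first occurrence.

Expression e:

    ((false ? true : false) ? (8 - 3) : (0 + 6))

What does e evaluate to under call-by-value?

Answer: 6

Derivation:
step 0: (if (if false then true else false) then (8 - 3) else (0 + 6))
step 1: [if@0] (if false then (8 - 3) else (0 + 6))
step 2: [if@root] (0 + 6)
step 3: [delta@root] 6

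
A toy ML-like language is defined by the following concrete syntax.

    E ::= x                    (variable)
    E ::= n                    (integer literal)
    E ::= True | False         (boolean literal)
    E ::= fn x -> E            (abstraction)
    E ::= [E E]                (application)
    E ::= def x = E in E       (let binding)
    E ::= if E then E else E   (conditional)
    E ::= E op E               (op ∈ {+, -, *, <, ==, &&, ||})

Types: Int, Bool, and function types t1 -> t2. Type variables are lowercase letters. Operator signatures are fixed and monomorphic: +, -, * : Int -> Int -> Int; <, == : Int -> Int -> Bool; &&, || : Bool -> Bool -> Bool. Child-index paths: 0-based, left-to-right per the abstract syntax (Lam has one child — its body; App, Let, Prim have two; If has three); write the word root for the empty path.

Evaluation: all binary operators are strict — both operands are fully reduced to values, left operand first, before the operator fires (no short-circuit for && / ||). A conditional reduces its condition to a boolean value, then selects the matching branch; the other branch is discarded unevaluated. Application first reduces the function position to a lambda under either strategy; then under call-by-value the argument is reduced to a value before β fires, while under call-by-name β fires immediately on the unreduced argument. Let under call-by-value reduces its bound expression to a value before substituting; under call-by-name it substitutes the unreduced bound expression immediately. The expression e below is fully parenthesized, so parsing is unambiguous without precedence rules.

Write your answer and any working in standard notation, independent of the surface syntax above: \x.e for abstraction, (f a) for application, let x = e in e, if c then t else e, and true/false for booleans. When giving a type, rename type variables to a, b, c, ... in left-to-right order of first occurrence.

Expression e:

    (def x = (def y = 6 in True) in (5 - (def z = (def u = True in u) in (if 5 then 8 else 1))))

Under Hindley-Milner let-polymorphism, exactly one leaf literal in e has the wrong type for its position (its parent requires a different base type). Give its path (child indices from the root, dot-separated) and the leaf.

Answer: 1.1.1.0 : 5

Derivation:
let y : Int
let x : Bool
  unify Int ~ Int
let u : Bool
u : Bool
let z : Bool
  unify Int ~ Bool
  FAIL: mismatch Int ~ Bool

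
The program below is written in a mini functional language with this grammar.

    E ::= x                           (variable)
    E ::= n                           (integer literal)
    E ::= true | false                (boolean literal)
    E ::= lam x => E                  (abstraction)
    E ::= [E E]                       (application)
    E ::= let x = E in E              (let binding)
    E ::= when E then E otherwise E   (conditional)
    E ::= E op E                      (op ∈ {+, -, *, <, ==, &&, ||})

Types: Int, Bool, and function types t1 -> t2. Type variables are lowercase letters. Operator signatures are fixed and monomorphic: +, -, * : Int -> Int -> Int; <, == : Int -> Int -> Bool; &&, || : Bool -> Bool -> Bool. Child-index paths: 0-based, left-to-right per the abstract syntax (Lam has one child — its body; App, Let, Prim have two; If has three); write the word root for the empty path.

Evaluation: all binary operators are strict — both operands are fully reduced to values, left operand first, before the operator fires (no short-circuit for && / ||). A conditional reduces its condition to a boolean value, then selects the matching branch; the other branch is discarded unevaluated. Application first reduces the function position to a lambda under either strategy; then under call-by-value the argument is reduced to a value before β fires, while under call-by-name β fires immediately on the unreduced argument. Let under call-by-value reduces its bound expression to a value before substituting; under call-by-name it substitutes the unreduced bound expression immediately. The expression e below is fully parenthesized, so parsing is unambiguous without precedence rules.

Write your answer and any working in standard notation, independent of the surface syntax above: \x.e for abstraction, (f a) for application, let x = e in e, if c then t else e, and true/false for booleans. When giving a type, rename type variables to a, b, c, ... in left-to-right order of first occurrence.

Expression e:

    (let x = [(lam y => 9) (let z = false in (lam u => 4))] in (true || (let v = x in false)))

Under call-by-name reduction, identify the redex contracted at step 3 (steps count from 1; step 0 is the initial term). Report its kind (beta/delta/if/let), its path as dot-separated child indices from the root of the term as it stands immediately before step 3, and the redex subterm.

Working:
step 0: (let x = ((\y.9) (let z = false in (\u.4))) in (true || (let v = x in false)))
step 1: [let@root] (true || (let v = ((\y.9) (let z = false in (\u.4))) in false))
step 2: [let@1] (true || false)
step 3: [delta@root] true

Answer: delta at root : (true || false)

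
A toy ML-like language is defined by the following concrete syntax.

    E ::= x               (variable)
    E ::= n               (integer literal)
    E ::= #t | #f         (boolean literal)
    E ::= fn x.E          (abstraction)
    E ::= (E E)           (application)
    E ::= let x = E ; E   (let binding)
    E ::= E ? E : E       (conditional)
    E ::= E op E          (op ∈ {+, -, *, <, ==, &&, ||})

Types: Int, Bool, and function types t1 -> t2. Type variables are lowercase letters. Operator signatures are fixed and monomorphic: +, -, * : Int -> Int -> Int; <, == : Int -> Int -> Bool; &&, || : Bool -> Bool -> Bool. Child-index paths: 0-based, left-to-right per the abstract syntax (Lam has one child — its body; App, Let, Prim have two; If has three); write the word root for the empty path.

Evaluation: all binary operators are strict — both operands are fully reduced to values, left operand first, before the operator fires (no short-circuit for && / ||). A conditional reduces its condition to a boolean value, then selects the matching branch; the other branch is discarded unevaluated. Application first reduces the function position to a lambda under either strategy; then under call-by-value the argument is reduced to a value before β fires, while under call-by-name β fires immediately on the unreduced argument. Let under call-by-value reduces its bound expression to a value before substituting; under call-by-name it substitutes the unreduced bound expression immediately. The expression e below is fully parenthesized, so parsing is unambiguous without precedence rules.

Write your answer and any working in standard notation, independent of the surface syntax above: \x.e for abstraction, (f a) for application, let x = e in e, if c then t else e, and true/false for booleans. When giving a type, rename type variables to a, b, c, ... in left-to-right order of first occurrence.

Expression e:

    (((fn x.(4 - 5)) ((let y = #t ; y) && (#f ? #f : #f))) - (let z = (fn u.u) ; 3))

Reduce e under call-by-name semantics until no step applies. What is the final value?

Answer: -4

Working:
step 0: (((\x.(4 - 5)) ((let y = true in y) && (if false then false else false))) - (let z = (\u.u) in 3))
step 1: [beta@0] ((4 - 5) - (let z = (\u.u) in 3))
step 2: [delta@0] (-1 - (let z = (\u.u) in 3))
step 3: [let@1] (-1 - 3)
step 4: [delta@root] -4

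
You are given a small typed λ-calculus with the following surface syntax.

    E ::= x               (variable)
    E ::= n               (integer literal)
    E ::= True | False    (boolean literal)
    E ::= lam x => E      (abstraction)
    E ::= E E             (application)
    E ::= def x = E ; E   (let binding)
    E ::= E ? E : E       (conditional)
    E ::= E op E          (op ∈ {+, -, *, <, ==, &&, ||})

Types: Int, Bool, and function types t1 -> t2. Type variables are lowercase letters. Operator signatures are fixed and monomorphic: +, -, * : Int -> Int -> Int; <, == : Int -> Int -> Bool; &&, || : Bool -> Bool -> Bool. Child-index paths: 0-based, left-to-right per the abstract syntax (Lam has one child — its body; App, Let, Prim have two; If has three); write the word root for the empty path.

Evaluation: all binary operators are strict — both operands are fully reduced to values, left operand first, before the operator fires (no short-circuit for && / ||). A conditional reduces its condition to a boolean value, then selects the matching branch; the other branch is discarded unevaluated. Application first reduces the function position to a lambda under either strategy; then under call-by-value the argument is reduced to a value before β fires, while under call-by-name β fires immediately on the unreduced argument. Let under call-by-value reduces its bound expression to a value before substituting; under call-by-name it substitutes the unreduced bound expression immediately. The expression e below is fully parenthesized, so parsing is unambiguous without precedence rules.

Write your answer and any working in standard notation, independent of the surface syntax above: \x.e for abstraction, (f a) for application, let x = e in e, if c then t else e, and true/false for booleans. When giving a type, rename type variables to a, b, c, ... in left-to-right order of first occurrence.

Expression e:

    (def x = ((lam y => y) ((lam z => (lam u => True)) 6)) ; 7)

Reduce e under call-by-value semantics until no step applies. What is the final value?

Working:
step 0: (let x = ((\y.y) ((\z.(\u.true)) 6)) in 7)
step 1: [beta@0.1] (let x = ((\y.y) (\u.true)) in 7)
step 2: [beta@0] (let x = (\u.true) in 7)
step 3: [let@root] 7

Answer: 7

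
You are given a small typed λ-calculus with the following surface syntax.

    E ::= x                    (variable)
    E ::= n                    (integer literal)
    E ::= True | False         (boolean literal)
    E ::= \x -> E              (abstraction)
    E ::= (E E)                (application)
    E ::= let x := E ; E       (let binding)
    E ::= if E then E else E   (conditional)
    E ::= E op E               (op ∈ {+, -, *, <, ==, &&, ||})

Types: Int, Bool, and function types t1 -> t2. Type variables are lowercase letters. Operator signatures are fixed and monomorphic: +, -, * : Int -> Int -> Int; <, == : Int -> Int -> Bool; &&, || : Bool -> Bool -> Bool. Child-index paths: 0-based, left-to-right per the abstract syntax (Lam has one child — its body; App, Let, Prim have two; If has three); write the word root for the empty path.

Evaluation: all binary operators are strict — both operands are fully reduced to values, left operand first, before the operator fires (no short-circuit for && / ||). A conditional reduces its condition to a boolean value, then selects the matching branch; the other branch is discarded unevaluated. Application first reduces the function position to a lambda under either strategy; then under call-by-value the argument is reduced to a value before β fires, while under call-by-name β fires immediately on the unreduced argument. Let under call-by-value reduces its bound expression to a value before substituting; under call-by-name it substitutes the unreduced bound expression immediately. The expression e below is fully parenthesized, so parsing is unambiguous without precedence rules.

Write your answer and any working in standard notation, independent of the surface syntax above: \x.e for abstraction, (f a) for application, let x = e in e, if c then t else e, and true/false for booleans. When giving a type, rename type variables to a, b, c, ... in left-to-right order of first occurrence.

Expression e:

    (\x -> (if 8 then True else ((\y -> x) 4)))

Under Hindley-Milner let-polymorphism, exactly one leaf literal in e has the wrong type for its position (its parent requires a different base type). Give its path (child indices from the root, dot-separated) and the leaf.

Answer: 0.0 : 8

Trace:
  unify Int ~ Bool
  FAIL: mismatch Int ~ Bool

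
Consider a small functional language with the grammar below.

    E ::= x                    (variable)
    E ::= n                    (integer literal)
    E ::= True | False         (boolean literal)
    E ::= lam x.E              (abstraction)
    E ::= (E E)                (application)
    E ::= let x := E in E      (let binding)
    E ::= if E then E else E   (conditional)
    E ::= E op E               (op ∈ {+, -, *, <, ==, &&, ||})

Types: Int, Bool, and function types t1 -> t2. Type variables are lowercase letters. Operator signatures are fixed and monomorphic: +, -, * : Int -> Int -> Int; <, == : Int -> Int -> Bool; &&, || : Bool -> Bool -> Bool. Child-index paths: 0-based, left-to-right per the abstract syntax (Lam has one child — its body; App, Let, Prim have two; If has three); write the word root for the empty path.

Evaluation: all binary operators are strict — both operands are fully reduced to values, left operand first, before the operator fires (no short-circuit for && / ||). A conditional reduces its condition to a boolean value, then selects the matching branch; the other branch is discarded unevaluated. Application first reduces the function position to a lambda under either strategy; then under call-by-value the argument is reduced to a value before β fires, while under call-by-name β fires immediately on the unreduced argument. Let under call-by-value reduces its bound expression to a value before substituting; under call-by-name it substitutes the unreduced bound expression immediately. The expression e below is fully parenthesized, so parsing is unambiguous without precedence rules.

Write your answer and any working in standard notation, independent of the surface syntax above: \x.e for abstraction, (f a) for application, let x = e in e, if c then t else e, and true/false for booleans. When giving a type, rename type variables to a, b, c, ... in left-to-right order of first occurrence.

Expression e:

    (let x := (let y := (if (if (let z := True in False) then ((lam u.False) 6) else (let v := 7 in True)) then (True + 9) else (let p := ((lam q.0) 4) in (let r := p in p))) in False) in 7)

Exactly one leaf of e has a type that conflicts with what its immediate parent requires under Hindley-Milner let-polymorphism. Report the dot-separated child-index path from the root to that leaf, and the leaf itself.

Answer: 0.0.1.0 : true

Working:
let z : Bool
  unify Bool ~ Bool
\u._ : a -> Bool
  unify a -> Bool ~ Int -> b
  unify a ~ Int
  unify Bool ~ b
_ _ : Bool
let v : Int
  unify Bool ~ Bool
  unify Bool ~ Bool
  unify Bool ~ Int
  FAIL: mismatch Bool ~ Int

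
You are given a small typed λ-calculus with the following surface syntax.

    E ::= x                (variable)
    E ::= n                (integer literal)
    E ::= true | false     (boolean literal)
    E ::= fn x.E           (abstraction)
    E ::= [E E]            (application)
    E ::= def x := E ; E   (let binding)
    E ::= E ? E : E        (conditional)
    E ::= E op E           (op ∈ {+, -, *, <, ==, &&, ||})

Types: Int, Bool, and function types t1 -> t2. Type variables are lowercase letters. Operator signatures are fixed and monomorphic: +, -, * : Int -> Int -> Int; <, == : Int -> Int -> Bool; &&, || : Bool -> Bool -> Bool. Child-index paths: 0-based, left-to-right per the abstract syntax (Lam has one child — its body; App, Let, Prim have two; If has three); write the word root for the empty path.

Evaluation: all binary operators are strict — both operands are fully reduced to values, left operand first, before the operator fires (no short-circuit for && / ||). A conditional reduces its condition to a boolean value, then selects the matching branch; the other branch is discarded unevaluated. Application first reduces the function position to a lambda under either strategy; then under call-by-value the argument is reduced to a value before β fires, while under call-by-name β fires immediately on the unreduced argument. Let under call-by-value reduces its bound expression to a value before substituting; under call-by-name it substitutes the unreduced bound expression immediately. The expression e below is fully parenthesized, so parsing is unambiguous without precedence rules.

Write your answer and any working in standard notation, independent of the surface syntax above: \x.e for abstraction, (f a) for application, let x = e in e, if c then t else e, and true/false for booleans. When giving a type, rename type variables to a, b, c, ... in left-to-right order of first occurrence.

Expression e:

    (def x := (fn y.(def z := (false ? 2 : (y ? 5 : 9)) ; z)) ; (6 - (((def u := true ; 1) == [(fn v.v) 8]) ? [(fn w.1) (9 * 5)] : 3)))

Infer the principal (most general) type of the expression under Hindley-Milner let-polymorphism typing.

Answer: Int

Trace:
  unify Bool ~ Bool
y : a
  unify a ~ Bool
  unify Int ~ Int
  unify Int ~ Int
let z : Int
z : Int
\y._ : Bool -> Int
let x : Bool -> Int
  unify Int ~ Int
let u : Bool
  unify Int ~ Int
v : b
\v._ : b -> b
  unify b -> b ~ Int -> c
  unify b ~ Int
  unify Int ~ c
_ _ : Int
  unify Int ~ Int
  unify Bool ~ Bool
\w._ : d -> Int
  unify Int ~ Int
  unify Int ~ Int
  unify d -> Int ~ Int -> e
  unify d ~ Int
  unify Int ~ e
_ _ : Int
  unify Int ~ Int
  unify Int ~ Int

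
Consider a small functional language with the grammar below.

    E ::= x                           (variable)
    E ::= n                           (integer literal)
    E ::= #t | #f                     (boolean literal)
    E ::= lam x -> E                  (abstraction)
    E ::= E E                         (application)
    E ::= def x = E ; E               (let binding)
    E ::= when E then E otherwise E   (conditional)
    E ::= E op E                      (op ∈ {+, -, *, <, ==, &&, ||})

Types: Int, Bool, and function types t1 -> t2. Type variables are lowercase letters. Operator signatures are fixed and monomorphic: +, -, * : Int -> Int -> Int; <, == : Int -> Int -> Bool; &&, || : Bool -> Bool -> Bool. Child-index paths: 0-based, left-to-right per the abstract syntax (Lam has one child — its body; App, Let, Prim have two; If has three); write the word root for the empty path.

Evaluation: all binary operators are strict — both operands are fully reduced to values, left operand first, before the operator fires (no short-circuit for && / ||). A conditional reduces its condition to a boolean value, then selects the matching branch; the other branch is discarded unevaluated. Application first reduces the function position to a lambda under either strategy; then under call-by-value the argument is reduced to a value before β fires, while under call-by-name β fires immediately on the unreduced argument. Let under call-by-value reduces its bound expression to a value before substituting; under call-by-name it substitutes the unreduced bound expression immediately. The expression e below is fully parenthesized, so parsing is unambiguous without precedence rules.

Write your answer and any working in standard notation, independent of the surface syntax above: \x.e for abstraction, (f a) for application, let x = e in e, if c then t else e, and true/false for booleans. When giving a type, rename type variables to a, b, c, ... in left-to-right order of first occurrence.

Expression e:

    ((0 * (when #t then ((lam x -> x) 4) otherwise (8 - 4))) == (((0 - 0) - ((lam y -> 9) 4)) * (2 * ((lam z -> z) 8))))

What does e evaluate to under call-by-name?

Derivation:
step 0: ((0 * (if true then ((\x.x) 4) else (8 - 4))) == (((0 - 0) - ((\y.9) 4)) * (2 * ((\z.z) 8))))
step 1: [if@0.1] ((0 * ((\x.x) 4)) == (((0 - 0) - ((\y.9) 4)) * (2 * ((\z.z) 8))))
step 2: [beta@0.1] ((0 * 4) == (((0 - 0) - ((\y.9) 4)) * (2 * ((\z.z) 8))))
step 3: [delta@0] (0 == (((0 - 0) - ((\y.9) 4)) * (2 * ((\z.z) 8))))
step 4: [delta@1.0.0] (0 == ((0 - ((\y.9) 4)) * (2 * ((\z.z) 8))))
step 5: [beta@1.0.1] (0 == ((0 - 9) * (2 * ((\z.z) 8))))
step 6: [delta@1.0] (0 == (-9 * (2 * ((\z.z) 8))))
step 7: [beta@1.1.1] (0 == (-9 * (2 * 8)))
step 8: [delta@1.1] (0 == (-9 * 16))
step 9: [delta@1] (0 == -144)
step 10: [delta@root] false

Answer: false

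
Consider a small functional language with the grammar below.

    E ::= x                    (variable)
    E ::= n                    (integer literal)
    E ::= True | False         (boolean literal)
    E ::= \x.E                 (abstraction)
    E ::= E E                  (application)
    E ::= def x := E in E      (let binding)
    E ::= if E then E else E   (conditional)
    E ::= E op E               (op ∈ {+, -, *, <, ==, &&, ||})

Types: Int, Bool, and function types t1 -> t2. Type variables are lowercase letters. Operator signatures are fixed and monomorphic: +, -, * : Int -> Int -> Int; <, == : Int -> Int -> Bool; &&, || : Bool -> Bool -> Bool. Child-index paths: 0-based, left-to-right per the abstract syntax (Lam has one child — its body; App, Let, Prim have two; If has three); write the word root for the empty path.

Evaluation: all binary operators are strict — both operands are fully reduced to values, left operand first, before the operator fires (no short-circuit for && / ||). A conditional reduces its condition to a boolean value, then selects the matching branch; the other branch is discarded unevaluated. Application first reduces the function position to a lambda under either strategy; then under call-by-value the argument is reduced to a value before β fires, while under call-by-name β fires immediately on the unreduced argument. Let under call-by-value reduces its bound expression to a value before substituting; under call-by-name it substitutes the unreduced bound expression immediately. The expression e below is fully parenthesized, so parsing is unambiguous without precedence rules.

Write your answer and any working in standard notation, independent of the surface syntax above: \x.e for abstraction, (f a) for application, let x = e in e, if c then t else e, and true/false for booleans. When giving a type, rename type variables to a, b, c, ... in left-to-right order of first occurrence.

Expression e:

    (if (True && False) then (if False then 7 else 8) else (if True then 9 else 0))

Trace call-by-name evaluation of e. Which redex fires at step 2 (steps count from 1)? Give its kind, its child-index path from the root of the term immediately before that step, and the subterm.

Answer: if at root : (if false then (if false then 7 else 8) else (if true then 9 else 0))

Trace:
step 0: (if (true && false) then (if false then 7 else 8) else (if true then 9 else 0))
step 1: [delta@0] (if false then (if false then 7 else 8) else (if true then 9 else 0))
step 2: [if@root] (if true then 9 else 0)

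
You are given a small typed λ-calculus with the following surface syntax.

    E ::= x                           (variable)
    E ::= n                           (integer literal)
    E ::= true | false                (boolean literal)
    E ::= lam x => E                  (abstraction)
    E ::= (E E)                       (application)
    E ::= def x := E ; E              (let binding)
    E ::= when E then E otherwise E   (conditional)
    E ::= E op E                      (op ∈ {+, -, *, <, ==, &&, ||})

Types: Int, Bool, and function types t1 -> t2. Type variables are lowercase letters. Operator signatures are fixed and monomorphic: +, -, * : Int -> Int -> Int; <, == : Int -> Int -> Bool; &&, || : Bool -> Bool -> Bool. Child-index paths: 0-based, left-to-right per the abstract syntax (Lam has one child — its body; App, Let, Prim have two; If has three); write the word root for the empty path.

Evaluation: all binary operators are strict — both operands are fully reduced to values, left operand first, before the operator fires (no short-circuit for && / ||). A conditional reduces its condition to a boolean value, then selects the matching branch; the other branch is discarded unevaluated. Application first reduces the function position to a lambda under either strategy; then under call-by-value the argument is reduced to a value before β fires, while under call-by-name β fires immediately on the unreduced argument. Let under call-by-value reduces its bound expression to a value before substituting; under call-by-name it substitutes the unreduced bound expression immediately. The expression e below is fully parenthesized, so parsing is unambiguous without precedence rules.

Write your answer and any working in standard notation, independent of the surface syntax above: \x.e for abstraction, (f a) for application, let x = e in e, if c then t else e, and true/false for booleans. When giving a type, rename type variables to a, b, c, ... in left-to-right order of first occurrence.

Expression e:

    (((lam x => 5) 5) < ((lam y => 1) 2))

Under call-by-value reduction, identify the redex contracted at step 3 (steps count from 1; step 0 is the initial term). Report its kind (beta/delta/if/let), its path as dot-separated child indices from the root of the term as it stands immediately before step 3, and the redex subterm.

Derivation:
step 0: (((\x.5) 5) < ((\y.1) 2))
step 1: [beta@0] (5 < ((\y.1) 2))
step 2: [beta@1] (5 < 1)
step 3: [delta@root] false

Answer: delta at root : (5 < 1)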